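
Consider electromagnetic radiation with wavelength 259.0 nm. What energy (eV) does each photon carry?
4.7870 eV

Using E = hf = hc/λ:

E = hc/λ = (6.626×10⁻³⁴ J·s)(3×10⁸ m/s) / (259.0×10⁻⁹ m)
E = 4.7870 eV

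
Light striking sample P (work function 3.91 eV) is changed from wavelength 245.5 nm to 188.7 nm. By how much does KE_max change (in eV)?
1.5202 eV

Using Einstein's equation: KE_max = hc/λ - φ

For λ₁ = 245.5 nm:
KE₁ = hc/λ₁ - φ = 5.0503 - 3.91 = 1.1403 eV

For λ₂ = 188.7 nm:
KE₂ = hc/λ₂ - φ = 6.5704 - 3.91 = 2.6604 eV

Change in KE:
ΔKE = KE₂ - KE₁ = 2.6604 - 1.1403 = 1.5202 eV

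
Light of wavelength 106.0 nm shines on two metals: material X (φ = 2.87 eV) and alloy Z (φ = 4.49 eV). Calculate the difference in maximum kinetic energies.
1.6200 eV

Using KE_max = hc/λ - φ for each metal:

Photon energy: E = hc/λ = 11.6966 eV

For material X (φ₁ = 2.87 eV):
KE₁ = E - φ₁ = 11.6966 - 2.87 = 8.8266 eV

For alloy Z (φ₂ = 4.49 eV):
KE₂ = E - φ₂ = 11.6966 - 4.49 = 7.2066 eV

Difference:
ΔKE = KE₁ - KE₂ = 8.8266 - 7.2066 = 1.6200 eV

Note: The difference equals the difference in work functions: 4.49 - 2.87 = 1.62 eV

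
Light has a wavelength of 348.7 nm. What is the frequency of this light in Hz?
8.5974e+14 Hz

Using the wave equation: c = fλ

Solving for frequency:
f = c/λ = (3×10⁸ m/s) / (348.7×10⁻⁹ m)
f = 8.5974e+14 Hz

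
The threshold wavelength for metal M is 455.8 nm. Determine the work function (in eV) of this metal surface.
2.72 eV

At the threshold wavelength, photon energy equals work function:
φ = hc/λ₀

Calculating:
φ = (6.626×10⁻³⁴ J·s)(3×10⁸ m/s) / (455.8×10⁻⁹ m)
φ = 2.72 eV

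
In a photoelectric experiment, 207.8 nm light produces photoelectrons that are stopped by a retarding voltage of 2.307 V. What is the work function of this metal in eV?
3.66 eV

The stopping potential gives the maximum kinetic energy: KE_max = eV_s = 2.307 eV

From Einstein's photoelectric equation: KE_max = hc/λ - φ
Rearranging: φ = hc/λ - KE_max

Calculate photon energy:
E_photon = hc/λ = (6.626×10⁻³⁴ J·s)(3×10⁸ m/s) / (207.8×10⁻⁹ m) = 5.9665 eV

Therefore:
φ = 5.9665 - 2.307 = 3.66 eV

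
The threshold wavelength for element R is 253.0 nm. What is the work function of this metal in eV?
4.90 eV

At the threshold wavelength, photon energy equals work function:
φ = hc/λ₀

Calculating:
φ = (6.626×10⁻³⁴ J·s)(3×10⁸ m/s) / (253.0×10⁻⁹ m)
φ = 4.90 eV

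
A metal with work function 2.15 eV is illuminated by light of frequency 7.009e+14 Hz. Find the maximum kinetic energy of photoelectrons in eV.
0.7487 eV

Using Einstein's photoelectric equation: KE_max = hf - φ

First, calculate the photon energy:
E_photon = hf = (6.626×10⁻³⁴ J·s)(7.009e+14 Hz)
E_photon = 2.8987 eV

Then, the maximum kinetic energy:
KE_max = E_photon - φ = 2.8987 eV - 2.15 eV = 0.7487 eV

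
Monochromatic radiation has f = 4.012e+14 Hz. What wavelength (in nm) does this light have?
747.24 nm

Using the wave equation: c = fλ

Solving for wavelength:
λ = c/f = (3×10⁸ m/s) / (4.012e+14 Hz)
λ = 747.24 nm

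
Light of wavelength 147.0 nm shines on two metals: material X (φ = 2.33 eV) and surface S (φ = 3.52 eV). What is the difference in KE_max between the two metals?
1.1900 eV

Using KE_max = hc/λ - φ for each metal:

Photon energy: E = hc/λ = 8.4343 eV

For material X (φ₁ = 2.33 eV):
KE₁ = E - φ₁ = 8.4343 - 2.33 = 6.1043 eV

For surface S (φ₂ = 3.52 eV):
KE₂ = E - φ₂ = 8.4343 - 3.52 = 4.9143 eV

Difference:
ΔKE = KE₁ - KE₂ = 6.1043 - 4.9143 = 1.1900 eV

Note: The difference equals the difference in work functions: 3.52 - 2.33 = 1.19 eV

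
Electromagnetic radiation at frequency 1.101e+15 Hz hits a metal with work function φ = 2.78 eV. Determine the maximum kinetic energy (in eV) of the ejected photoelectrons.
1.7734 eV

Using Einstein's photoelectric equation: KE_max = hf - φ

First, calculate the photon energy:
E_photon = hf = (6.626×10⁻³⁴ J·s)(1.101e+15 Hz)
E_photon = 4.5534 eV

Then, the maximum kinetic energy:
KE_max = E_photon - φ = 4.5534 eV - 2.78 eV = 1.7734 eV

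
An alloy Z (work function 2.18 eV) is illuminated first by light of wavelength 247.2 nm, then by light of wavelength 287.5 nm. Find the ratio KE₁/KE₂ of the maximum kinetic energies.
1.3297

Using Einstein's equation: KE_max = hc/λ - φ

For λ₁ = 247.2 nm:
E₁ = hc/λ₁ = 5.0155 eV
KE₁ = E₁ - φ = 5.0155 - 2.18 = 2.8355 eV

For λ₂ = 287.5 nm:
E₂ = hc/λ₂ = 4.3125 eV
KE₂ = E₂ - φ = 4.3125 - 2.18 = 2.1325 eV

Ratio: KE₁/KE₂ = 2.8355/2.1325 = 1.3297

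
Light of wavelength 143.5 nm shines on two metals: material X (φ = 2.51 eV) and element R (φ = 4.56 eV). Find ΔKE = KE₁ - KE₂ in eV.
2.0500 eV

Using KE_max = hc/λ - φ for each metal:

Photon energy: E = hc/λ = 8.6400 eV

For material X (φ₁ = 2.51 eV):
KE₁ = E - φ₁ = 8.6400 - 2.51 = 6.1300 eV

For element R (φ₂ = 4.56 eV):
KE₂ = E - φ₂ = 8.6400 - 4.56 = 4.0800 eV

Difference:
ΔKE = KE₁ - KE₂ = 6.1300 - 4.0800 = 2.0500 eV

Note: The difference equals the difference in work functions: 4.56 - 2.51 = 2.05 eV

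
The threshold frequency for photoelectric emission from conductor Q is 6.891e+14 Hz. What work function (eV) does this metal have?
2.85 eV

At the threshold frequency, photon energy equals work function:
φ = hf₀

Calculating:
φ = (6.626×10⁻³⁴ J·s)(6.891e+14 Hz)
φ = 2.85 eV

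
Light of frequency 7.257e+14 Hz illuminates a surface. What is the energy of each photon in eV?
3.0013 eV

Using E = hf:

E = hf = (6.626×10⁻³⁴ J·s)(7.257e+14 Hz)
E = 3.0013 eV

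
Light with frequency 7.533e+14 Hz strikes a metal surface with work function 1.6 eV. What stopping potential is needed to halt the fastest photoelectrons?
1.5154 V

The stopping potential V_s satisfies: eV_s = KE_max

First, find KE_max using Einstein's equation:
E_photon = hf = (6.626×10⁻³⁴ J·s)(7.533e+14 Hz) = 3.1154 eV
KE_max = E_photon - φ = 3.1154 - 1.6 = 1.5154 eV

Since eV_s = KE_max:
V_s = KE_max/e = 1.5154 V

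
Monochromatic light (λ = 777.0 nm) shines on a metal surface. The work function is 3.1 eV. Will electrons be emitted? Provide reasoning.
No

For photoemission, the photon energy must exceed the work function.

Photon energy: E = hc/λ = 1.5957 eV
Work function: φ = 3.1 eV

Since E_photon (1.5957 eV) < φ (3.1 eV), photoemission will NOT occur.
The threshold wavelength is λ₀ = hc/φ = 399.9 nm.
Since 777.0 nm > 399.9 nm, the photons lack sufficient energy.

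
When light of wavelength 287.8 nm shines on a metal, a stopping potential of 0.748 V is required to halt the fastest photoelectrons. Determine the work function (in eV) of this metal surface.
3.56 eV

The stopping potential gives the maximum kinetic energy: KE_max = eV_s = 0.748 eV

From Einstein's photoelectric equation: KE_max = hc/λ - φ
Rearranging: φ = hc/λ - KE_max

Calculate photon energy:
E_photon = hc/λ = (6.626×10⁻³⁴ J·s)(3×10⁸ m/s) / (287.8×10⁻⁹ m) = 4.3080 eV

Therefore:
φ = 4.3080 - 0.748 = 3.56 eV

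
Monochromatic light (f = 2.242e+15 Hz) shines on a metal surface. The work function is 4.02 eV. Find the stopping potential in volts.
5.2522 V

The stopping potential V_s satisfies: eV_s = KE_max

First, find KE_max using Einstein's equation:
E_photon = hf = (6.626×10⁻³⁴ J·s)(2.242e+15 Hz) = 9.2722 eV
KE_max = E_photon - φ = 9.2722 - 4.02 = 5.2522 eV

Since eV_s = KE_max:
V_s = KE_max/e = 5.2522 V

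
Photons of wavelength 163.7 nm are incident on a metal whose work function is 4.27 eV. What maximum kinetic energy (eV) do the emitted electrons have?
3.3039 eV

Using Einstein's photoelectric equation: KE_max = hf - φ = hc/λ - φ

First, calculate the photon energy:
E_photon = hc/λ = (6.626×10⁻³⁴ J·s)(3×10⁸ m/s) / (163.7×10⁻⁹ m)
E_photon = 7.5739 eV

Then, the maximum kinetic energy:
KE_max = E_photon - φ = 7.5739 eV - 4.27 eV = 3.3039 eV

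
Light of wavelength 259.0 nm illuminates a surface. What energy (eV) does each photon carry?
4.7870 eV

Using E = hf = hc/λ:

E = hc/λ = (6.626×10⁻³⁴ J·s)(3×10⁸ m/s) / (259.0×10⁻⁹ m)
E = 4.7870 eV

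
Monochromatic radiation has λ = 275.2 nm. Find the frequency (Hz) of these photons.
1.0894e+15 Hz

Using the wave equation: c = fλ

Solving for frequency:
f = c/λ = (3×10⁸ m/s) / (275.2×10⁻⁹ m)
f = 1.0894e+15 Hz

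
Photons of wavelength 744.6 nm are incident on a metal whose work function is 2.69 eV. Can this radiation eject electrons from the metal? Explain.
No

For photoemission, the photon energy must exceed the work function.

Photon energy: E = hc/λ = 1.6651 eV
Work function: φ = 2.69 eV

Since E_photon (1.6651 eV) < φ (2.69 eV), photoemission will NOT occur.
The threshold wavelength is λ₀ = hc/φ = 460.9 nm.
Since 744.6 nm > 460.9 nm, the photons lack sufficient energy.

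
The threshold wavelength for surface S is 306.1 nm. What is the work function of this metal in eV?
4.05 eV

At the threshold wavelength, photon energy equals work function:
φ = hc/λ₀

Calculating:
φ = (6.626×10⁻³⁴ J·s)(3×10⁸ m/s) / (306.1×10⁻⁹ m)
φ = 4.05 eV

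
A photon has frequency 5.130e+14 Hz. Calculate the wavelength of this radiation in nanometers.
584.39 nm

Using the wave equation: c = fλ

Solving for wavelength:
λ = c/f = (3×10⁸ m/s) / (5.130e+14 Hz)
λ = 584.39 nm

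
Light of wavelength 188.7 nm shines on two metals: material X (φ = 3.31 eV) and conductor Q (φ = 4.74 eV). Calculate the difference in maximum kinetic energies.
1.4300 eV

Using KE_max = hc/λ - φ for each metal:

Photon energy: E = hc/λ = 6.5704 eV

For material X (φ₁ = 3.31 eV):
KE₁ = E - φ₁ = 6.5704 - 3.31 = 3.2604 eV

For conductor Q (φ₂ = 4.74 eV):
KE₂ = E - φ₂ = 6.5704 - 4.74 = 1.8304 eV

Difference:
ΔKE = KE₁ - KE₂ = 3.2604 - 1.8304 = 1.4300 eV

Note: The difference equals the difference in work functions: 4.74 - 3.31 = 1.43 eV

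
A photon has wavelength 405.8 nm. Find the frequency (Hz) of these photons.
7.3877e+14 Hz

Using the wave equation: c = fλ

Solving for frequency:
f = c/λ = (3×10⁸ m/s) / (405.8×10⁻⁹ m)
f = 7.3877e+14 Hz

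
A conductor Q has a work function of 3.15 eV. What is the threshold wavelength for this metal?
393.60 nm

The threshold wavelength is when the photon energy equals the work function:
hc/λ₀ = φ

Solving for λ₀:
λ₀ = hc/φ = (6.626×10⁻³⁴ J·s)(3×10⁸ m/s) / (3.15 eV × 1.602×10⁻¹⁹ J/eV)
λ₀ = 393.60 nm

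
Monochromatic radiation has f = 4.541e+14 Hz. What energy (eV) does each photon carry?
1.8780 eV

Using E = hf:

E = hf = (6.626×10⁻³⁴ J·s)(4.541e+14 Hz)
E = 1.8780 eV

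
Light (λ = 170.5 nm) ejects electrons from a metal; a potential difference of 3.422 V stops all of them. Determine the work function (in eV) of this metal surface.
3.85 eV

The stopping potential gives the maximum kinetic energy: KE_max = eV_s = 3.422 eV

From Einstein's photoelectric equation: KE_max = hc/λ - φ
Rearranging: φ = hc/λ - KE_max

Calculate photon energy:
E_photon = hc/λ = (6.626×10⁻³⁴ J·s)(3×10⁸ m/s) / (170.5×10⁻⁹ m) = 7.2718 eV

Therefore:
φ = 7.2718 - 3.422 = 3.85 eV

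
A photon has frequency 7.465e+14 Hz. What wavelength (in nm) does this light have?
401.60 nm

Using the wave equation: c = fλ

Solving for wavelength:
λ = c/f = (3×10⁸ m/s) / (7.465e+14 Hz)
λ = 401.60 nm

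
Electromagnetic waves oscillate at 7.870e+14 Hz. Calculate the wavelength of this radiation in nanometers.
380.93 nm

Using the wave equation: c = fλ

Solving for wavelength:
λ = c/f = (3×10⁸ m/s) / (7.870e+14 Hz)
λ = 380.93 nm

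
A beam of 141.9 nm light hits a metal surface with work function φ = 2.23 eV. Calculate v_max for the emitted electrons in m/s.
1.5130e+06 m/s

First, find the maximum kinetic energy:
E_photon = hc/λ = 8.7374 eV
KE_max = E_photon - φ = 8.7374 - 2.23 = 6.5074 eV

Convert to Joules: KE_max = 6.5074 × 1.602×10⁻¹⁹ J = 1.0426e-18 J

Then use KE = ½mv² to find velocity:
v = √(2·KE/m) = √(2 × 1.0426e-18 J / 9.109e-31 kg)
v = 1.5130e+06 m/s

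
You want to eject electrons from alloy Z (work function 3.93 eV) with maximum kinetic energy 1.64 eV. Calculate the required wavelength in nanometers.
222.59 nm

From Einstein's equation: KE_max = hc/λ - φ

Rearranging for λ:
hc/λ = KE_max + φ
λ = hc/(KE_max + φ)

Required photon energy:
E_photon = KE_max + φ = 1.64 + 3.93 = 5.57 eV

Required wavelength:
λ = hc/E_photon = (6.626×10⁻³⁴)(3×10⁸) / (5.57 × 1.602×10⁻¹⁹)
λ = 222.59 nm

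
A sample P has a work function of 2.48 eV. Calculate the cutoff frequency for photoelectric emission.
5.9966e+14 Hz

The threshold frequency is when the photon energy equals the work function:
hf₀ = φ

Solving for f₀:
f₀ = φ/h = (2.48 eV × 1.602×10⁻¹⁹ J/eV) / (6.626×10⁻³⁴ J·s)
f₀ = 5.9966e+14 Hz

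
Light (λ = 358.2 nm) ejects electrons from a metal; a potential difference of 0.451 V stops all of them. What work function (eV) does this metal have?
3.01 eV

The stopping potential gives the maximum kinetic energy: KE_max = eV_s = 0.451 eV

From Einstein's photoelectric equation: KE_max = hc/λ - φ
Rearranging: φ = hc/λ - KE_max

Calculate photon energy:
E_photon = hc/λ = (6.626×10⁻³⁴ J·s)(3×10⁸ m/s) / (358.2×10⁻⁹ m) = 3.4613 eV

Therefore:
φ = 3.4613 - 0.451 = 3.01 eV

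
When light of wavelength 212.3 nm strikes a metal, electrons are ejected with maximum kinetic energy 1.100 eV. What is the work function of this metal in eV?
4.74 eV

From Einstein's photoelectric equation: KE_max = hf - φ = hc/λ - φ

Rearranging for φ:
φ = hc/λ - KE_max

Calculate photon energy:
E_photon = hc/λ = 5.8400 eV

Therefore:
φ = 5.8400 - 1.100 = 4.74 eV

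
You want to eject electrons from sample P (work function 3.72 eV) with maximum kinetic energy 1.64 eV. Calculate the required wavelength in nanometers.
231.31 nm

From Einstein's equation: KE_max = hc/λ - φ

Rearranging for λ:
hc/λ = KE_max + φ
λ = hc/(KE_max + φ)

Required photon energy:
E_photon = KE_max + φ = 1.64 + 3.72 = 5.36 eV

Required wavelength:
λ = hc/E_photon = (6.626×10⁻³⁴)(3×10⁸) / (5.36 × 1.602×10⁻¹⁹)
λ = 231.31 nm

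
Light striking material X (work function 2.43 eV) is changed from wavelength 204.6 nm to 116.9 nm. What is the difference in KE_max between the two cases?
4.5462 eV

Using Einstein's equation: KE_max = hc/λ - φ

For λ₁ = 204.6 nm:
KE₁ = hc/λ₁ - φ = 6.0598 - 2.43 = 3.6298 eV

For λ₂ = 116.9 nm:
KE₂ = hc/λ₂ - φ = 10.6060 - 2.43 = 8.1760 eV

Change in KE:
ΔKE = KE₂ - KE₁ = 8.1760 - 3.6298 = 4.5462 eV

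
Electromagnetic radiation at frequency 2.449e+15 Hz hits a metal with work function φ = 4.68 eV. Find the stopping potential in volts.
5.4483 V

The stopping potential V_s satisfies: eV_s = KE_max

First, find KE_max using Einstein's equation:
E_photon = hf = (6.626×10⁻³⁴ J·s)(2.449e+15 Hz) = 10.1283 eV
KE_max = E_photon - φ = 10.1283 - 4.68 = 5.4483 eV

Since eV_s = KE_max:
V_s = KE_max/e = 5.4483 V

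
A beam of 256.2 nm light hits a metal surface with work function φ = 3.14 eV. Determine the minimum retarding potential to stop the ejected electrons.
1.6994 V

The stopping potential V_s satisfies: eV_s = KE_max

First, find KE_max using Einstein's equation:
E_photon = hc/λ = 4.8394 eV
KE_max = E_photon - φ = 4.8394 - 3.14 = 1.6994 eV

Since eV_s = KE_max:
V_s = KE_max/e = 1.6994 V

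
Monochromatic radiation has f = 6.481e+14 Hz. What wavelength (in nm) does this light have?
462.57 nm

Using the wave equation: c = fλ

Solving for wavelength:
λ = c/f = (3×10⁸ m/s) / (6.481e+14 Hz)
λ = 462.57 nm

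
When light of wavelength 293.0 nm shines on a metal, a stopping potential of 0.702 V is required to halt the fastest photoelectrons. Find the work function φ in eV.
3.53 eV

The stopping potential gives the maximum kinetic energy: KE_max = eV_s = 0.702 eV

From Einstein's photoelectric equation: KE_max = hc/λ - φ
Rearranging: φ = hc/λ - KE_max

Calculate photon energy:
E_photon = hc/λ = (6.626×10⁻³⁴ J·s)(3×10⁸ m/s) / (293.0×10⁻⁹ m) = 4.2315 eV

Therefore:
φ = 4.2315 - 0.702 = 3.53 eV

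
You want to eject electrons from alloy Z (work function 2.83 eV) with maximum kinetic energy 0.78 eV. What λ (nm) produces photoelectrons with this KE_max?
343.45 nm

From Einstein's equation: KE_max = hc/λ - φ

Rearranging for λ:
hc/λ = KE_max + φ
λ = hc/(KE_max + φ)

Required photon energy:
E_photon = KE_max + φ = 0.78 + 2.83 = 3.61 eV

Required wavelength:
λ = hc/E_photon = (6.626×10⁻³⁴)(3×10⁸) / (3.61 × 1.602×10⁻¹⁹)
λ = 343.45 nm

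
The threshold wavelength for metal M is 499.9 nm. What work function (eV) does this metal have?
2.48 eV

At the threshold wavelength, photon energy equals work function:
φ = hc/λ₀

Calculating:
φ = (6.626×10⁻³⁴ J·s)(3×10⁸ m/s) / (499.9×10⁻⁹ m)
φ = 2.48 eV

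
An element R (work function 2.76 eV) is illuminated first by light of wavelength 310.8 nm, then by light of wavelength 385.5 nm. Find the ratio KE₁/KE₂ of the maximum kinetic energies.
2.6945

Using Einstein's equation: KE_max = hc/λ - φ

For λ₁ = 310.8 nm:
E₁ = hc/λ₁ = 3.9892 eV
KE₁ = E₁ - φ = 3.9892 - 2.76 = 1.2292 eV

For λ₂ = 385.5 nm:
E₂ = hc/λ₂ = 3.2162 eV
KE₂ = E₂ - φ = 3.2162 - 2.76 = 0.4562 eV

Ratio: KE₁/KE₂ = 1.2292/0.4562 = 2.6945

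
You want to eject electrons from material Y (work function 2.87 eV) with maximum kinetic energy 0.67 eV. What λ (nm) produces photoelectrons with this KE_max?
350.24 nm

From Einstein's equation: KE_max = hc/λ - φ

Rearranging for λ:
hc/λ = KE_max + φ
λ = hc/(KE_max + φ)

Required photon energy:
E_photon = KE_max + φ = 0.67 + 2.87 = 3.54 eV

Required wavelength:
λ = hc/E_photon = (6.626×10⁻³⁴)(3×10⁸) / (3.54 × 1.602×10⁻¹⁹)
λ = 350.24 nm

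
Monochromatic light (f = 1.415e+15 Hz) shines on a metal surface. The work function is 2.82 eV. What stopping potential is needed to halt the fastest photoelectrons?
3.0320 V

The stopping potential V_s satisfies: eV_s = KE_max

First, find KE_max using Einstein's equation:
E_photon = hf = (6.626×10⁻³⁴ J·s)(1.415e+15 Hz) = 5.8520 eV
KE_max = E_photon - φ = 5.8520 - 2.82 = 3.0320 eV

Since eV_s = KE_max:
V_s = KE_max/e = 3.0320 V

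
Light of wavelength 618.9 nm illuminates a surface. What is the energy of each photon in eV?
2.0033 eV

Using E = hf = hc/λ:

E = hc/λ = (6.626×10⁻³⁴ J·s)(3×10⁸ m/s) / (618.9×10⁻⁹ m)
E = 2.0033 eV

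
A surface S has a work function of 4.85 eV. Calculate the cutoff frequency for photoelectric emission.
1.1727e+15 Hz

The threshold frequency is when the photon energy equals the work function:
hf₀ = φ

Solving for f₀:
f₀ = φ/h = (4.85 eV × 1.602×10⁻¹⁹ J/eV) / (6.626×10⁻³⁴ J·s)
f₀ = 1.1727e+15 Hz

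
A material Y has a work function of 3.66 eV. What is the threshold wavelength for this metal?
338.75 nm

The threshold wavelength is when the photon energy equals the work function:
hc/λ₀ = φ

Solving for λ₀:
λ₀ = hc/φ = (6.626×10⁻³⁴ J·s)(3×10⁸ m/s) / (3.66 eV × 1.602×10⁻¹⁹ J/eV)
λ₀ = 338.75 nm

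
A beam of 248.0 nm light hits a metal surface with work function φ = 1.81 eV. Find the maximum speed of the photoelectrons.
1.0592e+06 m/s

First, find the maximum kinetic energy:
E_photon = hc/λ = 4.9994 eV
KE_max = E_photon - φ = 4.9994 - 1.81 = 3.1894 eV

Convert to Joules: KE_max = 3.1894 × 1.602×10⁻¹⁹ J = 5.1099e-19 J

Then use KE = ½mv² to find velocity:
v = √(2·KE/m) = √(2 × 5.1099e-19 J / 9.109e-31 kg)
v = 1.0592e+06 m/s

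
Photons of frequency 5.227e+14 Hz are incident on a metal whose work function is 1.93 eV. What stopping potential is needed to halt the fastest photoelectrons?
0.2317 V

The stopping potential V_s satisfies: eV_s = KE_max

First, find KE_max using Einstein's equation:
E_photon = hf = (6.626×10⁻³⁴ J·s)(5.227e+14 Hz) = 2.1617 eV
KE_max = E_photon - φ = 2.1617 - 1.93 = 0.2317 eV

Since eV_s = KE_max:
V_s = KE_max/e = 0.2317 V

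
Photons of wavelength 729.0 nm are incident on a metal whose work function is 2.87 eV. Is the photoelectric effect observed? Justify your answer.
No

For photoemission, the photon energy must exceed the work function.

Photon energy: E = hc/λ = 1.7007 eV
Work function: φ = 2.87 eV

Since E_photon (1.7007 eV) < φ (2.87 eV), photoemission will NOT occur.
The threshold wavelength is λ₀ = hc/φ = 432.0 nm.
Since 729.0 nm > 432.0 nm, the photons lack sufficient energy.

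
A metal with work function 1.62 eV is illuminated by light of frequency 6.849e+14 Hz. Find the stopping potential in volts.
1.2125 V

The stopping potential V_s satisfies: eV_s = KE_max

First, find KE_max using Einstein's equation:
E_photon = hf = (6.626×10⁻³⁴ J·s)(6.849e+14 Hz) = 2.8325 eV
KE_max = E_photon - φ = 2.8325 - 1.62 = 1.2125 eV

Since eV_s = KE_max:
V_s = KE_max/e = 1.2125 V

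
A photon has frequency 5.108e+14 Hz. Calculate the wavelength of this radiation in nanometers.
586.91 nm

Using the wave equation: c = fλ

Solving for wavelength:
λ = c/f = (3×10⁸ m/s) / (5.108e+14 Hz)
λ = 586.91 nm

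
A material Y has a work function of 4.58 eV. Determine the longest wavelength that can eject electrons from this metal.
270.71 nm

The threshold wavelength is when the photon energy equals the work function:
hc/λ₀ = φ

Solving for λ₀:
λ₀ = hc/φ = (6.626×10⁻³⁴ J·s)(3×10⁸ m/s) / (4.58 eV × 1.602×10⁻¹⁹ J/eV)
λ₀ = 270.71 nm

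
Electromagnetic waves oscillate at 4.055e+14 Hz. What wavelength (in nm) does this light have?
739.32 nm

Using the wave equation: c = fλ

Solving for wavelength:
λ = c/f = (3×10⁸ m/s) / (4.055e+14 Hz)
λ = 739.32 nm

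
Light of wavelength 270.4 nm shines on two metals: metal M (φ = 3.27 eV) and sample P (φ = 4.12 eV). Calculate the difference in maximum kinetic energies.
0.8500 eV

Using KE_max = hc/λ - φ for each metal:

Photon energy: E = hc/λ = 4.5852 eV

For metal M (φ₁ = 3.27 eV):
KE₁ = E - φ₁ = 4.5852 - 3.27 = 1.3152 eV

For sample P (φ₂ = 4.12 eV):
KE₂ = E - φ₂ = 4.5852 - 4.12 = 0.4652 eV

Difference:
ΔKE = KE₁ - KE₂ = 1.3152 - 0.4652 = 0.8500 eV

Note: The difference equals the difference in work functions: 4.12 - 3.27 = 0.85 eV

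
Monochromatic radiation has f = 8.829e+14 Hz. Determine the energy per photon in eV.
3.6514 eV

Using E = hf:

E = hf = (6.626×10⁻³⁴ J·s)(8.829e+14 Hz)
E = 3.6514 eV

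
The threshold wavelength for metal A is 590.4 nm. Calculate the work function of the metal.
2.10 eV

At the threshold wavelength, photon energy equals work function:
φ = hc/λ₀

Calculating:
φ = (6.626×10⁻³⁴ J·s)(3×10⁸ m/s) / (590.4×10⁻⁹ m)
φ = 2.10 eV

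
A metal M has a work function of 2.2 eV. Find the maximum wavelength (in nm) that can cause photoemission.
563.56 nm

The threshold wavelength is when the photon energy equals the work function:
hc/λ₀ = φ

Solving for λ₀:
λ₀ = hc/φ = (6.626×10⁻³⁴ J·s)(3×10⁸ m/s) / (2.2 eV × 1.602×10⁻¹⁹ J/eV)
λ₀ = 563.56 nm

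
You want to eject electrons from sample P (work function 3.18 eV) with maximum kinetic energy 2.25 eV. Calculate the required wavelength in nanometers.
228.33 nm

From Einstein's equation: KE_max = hc/λ - φ

Rearranging for λ:
hc/λ = KE_max + φ
λ = hc/(KE_max + φ)

Required photon energy:
E_photon = KE_max + φ = 2.25 + 3.18 = 5.43 eV

Required wavelength:
λ = hc/E_photon = (6.626×10⁻³⁴)(3×10⁸) / (5.43 × 1.602×10⁻¹⁹)
λ = 228.33 nm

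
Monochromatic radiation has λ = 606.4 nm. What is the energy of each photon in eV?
2.0446 eV

Using E = hf = hc/λ:

E = hc/λ = (6.626×10⁻³⁴ J·s)(3×10⁸ m/s) / (606.4×10⁻⁹ m)
E = 2.0446 eV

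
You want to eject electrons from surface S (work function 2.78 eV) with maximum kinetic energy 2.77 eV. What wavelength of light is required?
223.39 nm

From Einstein's equation: KE_max = hc/λ - φ

Rearranging for λ:
hc/λ = KE_max + φ
λ = hc/(KE_max + φ)

Required photon energy:
E_photon = KE_max + φ = 2.77 + 2.78 = 5.55 eV

Required wavelength:
λ = hc/E_photon = (6.626×10⁻³⁴)(3×10⁸) / (5.55 × 1.602×10⁻¹⁹)
λ = 223.39 nm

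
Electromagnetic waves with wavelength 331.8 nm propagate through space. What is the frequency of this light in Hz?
9.0353e+14 Hz

Using the wave equation: c = fλ

Solving for frequency:
f = c/λ = (3×10⁸ m/s) / (331.8×10⁻⁹ m)
f = 9.0353e+14 Hz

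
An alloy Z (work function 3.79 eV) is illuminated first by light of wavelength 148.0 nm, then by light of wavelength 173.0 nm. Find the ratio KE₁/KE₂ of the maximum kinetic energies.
1.3585

Using Einstein's equation: KE_max = hc/λ - φ

For λ₁ = 148.0 nm:
E₁ = hc/λ₁ = 8.3773 eV
KE₁ = E₁ - φ = 8.3773 - 3.79 = 4.5873 eV

For λ₂ = 173.0 nm:
E₂ = hc/λ₂ = 7.1667 eV
KE₂ = E₂ - φ = 7.1667 - 3.79 = 3.3767 eV

Ratio: KE₁/KE₂ = 4.5873/3.3767 = 1.3585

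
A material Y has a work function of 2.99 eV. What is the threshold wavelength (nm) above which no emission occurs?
414.66 nm

The threshold wavelength is when the photon energy equals the work function:
hc/λ₀ = φ

Solving for λ₀:
λ₀ = hc/φ = (6.626×10⁻³⁴ J·s)(3×10⁸ m/s) / (2.99 eV × 1.602×10⁻¹⁹ J/eV)
λ₀ = 414.66 nm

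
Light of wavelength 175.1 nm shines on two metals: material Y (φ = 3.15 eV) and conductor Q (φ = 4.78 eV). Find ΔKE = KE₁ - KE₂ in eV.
1.6300 eV

Using KE_max = hc/λ - φ for each metal:

Photon energy: E = hc/λ = 7.0808 eV

For material Y (φ₁ = 3.15 eV):
KE₁ = E - φ₁ = 7.0808 - 3.15 = 3.9308 eV

For conductor Q (φ₂ = 4.78 eV):
KE₂ = E - φ₂ = 7.0808 - 4.78 = 2.3008 eV

Difference:
ΔKE = KE₁ - KE₂ = 3.9308 - 2.3008 = 1.6300 eV

Note: The difference equals the difference in work functions: 4.78 - 3.15 = 1.63 eV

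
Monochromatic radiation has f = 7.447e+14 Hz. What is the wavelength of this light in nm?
402.57 nm

Using the wave equation: c = fλ

Solving for wavelength:
λ = c/f = (3×10⁸ m/s) / (7.447e+14 Hz)
λ = 402.57 nm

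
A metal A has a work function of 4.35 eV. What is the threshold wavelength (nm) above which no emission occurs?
285.02 nm

The threshold wavelength is when the photon energy equals the work function:
hc/λ₀ = φ

Solving for λ₀:
λ₀ = hc/φ = (6.626×10⁻³⁴ J·s)(3×10⁸ m/s) / (4.35 eV × 1.602×10⁻¹⁹ J/eV)
λ₀ = 285.02 nm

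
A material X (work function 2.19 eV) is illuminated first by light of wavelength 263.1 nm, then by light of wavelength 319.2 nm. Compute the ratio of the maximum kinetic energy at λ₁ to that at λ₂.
1.4889

Using Einstein's equation: KE_max = hc/λ - φ

For λ₁ = 263.1 nm:
E₁ = hc/λ₁ = 4.7124 eV
KE₁ = E₁ - φ = 4.7124 - 2.19 = 2.5224 eV

For λ₂ = 319.2 nm:
E₂ = hc/λ₂ = 3.8842 eV
KE₂ = E₂ - φ = 3.8842 - 2.19 = 1.6942 eV

Ratio: KE₁/KE₂ = 2.5224/1.6942 = 1.4889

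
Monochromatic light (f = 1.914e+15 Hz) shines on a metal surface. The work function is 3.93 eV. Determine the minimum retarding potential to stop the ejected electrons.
3.9857 V

The stopping potential V_s satisfies: eV_s = KE_max

First, find KE_max using Einstein's equation:
E_photon = hf = (6.626×10⁻³⁴ J·s)(1.914e+15 Hz) = 7.9157 eV
KE_max = E_photon - φ = 7.9157 - 3.93 = 3.9857 eV

Since eV_s = KE_max:
V_s = KE_max/e = 3.9857 V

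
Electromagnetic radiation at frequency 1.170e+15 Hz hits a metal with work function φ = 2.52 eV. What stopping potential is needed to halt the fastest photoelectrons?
2.3187 V

The stopping potential V_s satisfies: eV_s = KE_max

First, find KE_max using Einstein's equation:
E_photon = hf = (6.626×10⁻³⁴ J·s)(1.170e+15 Hz) = 4.8387 eV
KE_max = E_photon - φ = 4.8387 - 2.52 = 2.3187 eV

Since eV_s = KE_max:
V_s = KE_max/e = 2.3187 V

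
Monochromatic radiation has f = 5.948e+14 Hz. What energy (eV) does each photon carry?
2.4599 eV

Using E = hf:

E = hf = (6.626×10⁻³⁴ J·s)(5.948e+14 Hz)
E = 2.4599 eV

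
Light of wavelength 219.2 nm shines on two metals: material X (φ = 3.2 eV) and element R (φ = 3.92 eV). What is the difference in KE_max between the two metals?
0.7200 eV

Using KE_max = hc/λ - φ for each metal:

Photon energy: E = hc/λ = 5.6562 eV

For material X (φ₁ = 3.2 eV):
KE₁ = E - φ₁ = 5.6562 - 3.2 = 2.4562 eV

For element R (φ₂ = 3.92 eV):
KE₂ = E - φ₂ = 5.6562 - 3.92 = 1.7362 eV

Difference:
ΔKE = KE₁ - KE₂ = 2.4562 - 1.7362 = 0.7200 eV

Note: The difference equals the difference in work functions: 3.92 - 3.2 = 0.72 eV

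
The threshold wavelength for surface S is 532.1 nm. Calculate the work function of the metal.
2.33 eV

At the threshold wavelength, photon energy equals work function:
φ = hc/λ₀

Calculating:
φ = (6.626×10⁻³⁴ J·s)(3×10⁸ m/s) / (532.1×10⁻⁹ m)
φ = 2.33 eV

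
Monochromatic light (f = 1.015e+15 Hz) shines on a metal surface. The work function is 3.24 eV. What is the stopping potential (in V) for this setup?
0.9577 V

The stopping potential V_s satisfies: eV_s = KE_max

First, find KE_max using Einstein's equation:
E_photon = hf = (6.626×10⁻³⁴ J·s)(1.015e+15 Hz) = 4.1977 eV
KE_max = E_photon - φ = 4.1977 - 3.24 = 0.9577 eV

Since eV_s = KE_max:
V_s = KE_max/e = 0.9577 V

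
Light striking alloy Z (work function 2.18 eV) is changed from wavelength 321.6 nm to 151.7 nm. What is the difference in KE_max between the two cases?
4.3178 eV

Using Einstein's equation: KE_max = hc/λ - φ

For λ₁ = 321.6 nm:
KE₁ = hc/λ₁ - φ = 3.8552 - 2.18 = 1.6752 eV

For λ₂ = 151.7 nm:
KE₂ = hc/λ₂ - φ = 8.1730 - 2.18 = 5.9930 eV

Change in KE:
ΔKE = KE₂ - KE₁ = 5.9930 - 1.6752 = 4.3178 eV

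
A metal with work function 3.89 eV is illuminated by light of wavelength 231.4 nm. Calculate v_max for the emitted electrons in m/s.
7.1860e+05 m/s

First, find the maximum kinetic energy:
E_photon = hc/λ = 5.3580 eV
KE_max = E_photon - φ = 5.3580 - 3.89 = 1.4680 eV

Convert to Joules: KE_max = 1.4680 × 1.602×10⁻¹⁹ J = 2.3520e-19 J

Then use KE = ½mv² to find velocity:
v = √(2·KE/m) = √(2 × 2.3520e-19 J / 9.109e-31 kg)
v = 7.1860e+05 m/s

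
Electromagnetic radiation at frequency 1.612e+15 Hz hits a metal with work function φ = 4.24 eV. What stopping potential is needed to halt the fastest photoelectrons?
2.4267 V

The stopping potential V_s satisfies: eV_s = KE_max

First, find KE_max using Einstein's equation:
E_photon = hf = (6.626×10⁻³⁴ J·s)(1.612e+15 Hz) = 6.6667 eV
KE_max = E_photon - φ = 6.6667 - 4.24 = 2.4267 eV

Since eV_s = KE_max:
V_s = KE_max/e = 2.4267 V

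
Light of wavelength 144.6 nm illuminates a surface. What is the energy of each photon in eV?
8.5743 eV

Using E = hf = hc/λ:

E = hc/λ = (6.626×10⁻³⁴ J·s)(3×10⁸ m/s) / (144.6×10⁻⁹ m)
E = 8.5743 eV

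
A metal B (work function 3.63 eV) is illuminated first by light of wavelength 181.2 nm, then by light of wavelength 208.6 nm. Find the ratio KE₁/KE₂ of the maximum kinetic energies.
1.3885

Using Einstein's equation: KE_max = hc/λ - φ

For λ₁ = 181.2 nm:
E₁ = hc/λ₁ = 6.8424 eV
KE₁ = E₁ - φ = 6.8424 - 3.63 = 3.2124 eV

For λ₂ = 208.6 nm:
E₂ = hc/λ₂ = 5.9436 eV
KE₂ = E₂ - φ = 5.9436 - 3.63 = 2.3136 eV

Ratio: KE₁/KE₂ = 3.2124/2.3136 = 1.3885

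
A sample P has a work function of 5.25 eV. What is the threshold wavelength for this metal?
236.16 nm

The threshold wavelength is when the photon energy equals the work function:
hc/λ₀ = φ

Solving for λ₀:
λ₀ = hc/φ = (6.626×10⁻³⁴ J·s)(3×10⁸ m/s) / (5.25 eV × 1.602×10⁻¹⁹ J/eV)
λ₀ = 236.16 nm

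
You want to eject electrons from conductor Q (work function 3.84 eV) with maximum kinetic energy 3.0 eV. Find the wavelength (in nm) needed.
181.26 nm

From Einstein's equation: KE_max = hc/λ - φ

Rearranging for λ:
hc/λ = KE_max + φ
λ = hc/(KE_max + φ)

Required photon energy:
E_photon = KE_max + φ = 3.0 + 3.84 = 6.84 eV

Required wavelength:
λ = hc/E_photon = (6.626×10⁻³⁴)(3×10⁸) / (6.84 × 1.602×10⁻¹⁹)
λ = 181.26 nm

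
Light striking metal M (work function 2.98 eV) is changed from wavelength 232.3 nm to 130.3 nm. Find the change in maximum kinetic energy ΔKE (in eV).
4.1780 eV

Using Einstein's equation: KE_max = hc/λ - φ

For λ₁ = 232.3 nm:
KE₁ = hc/λ₁ - φ = 5.3372 - 2.98 = 2.3572 eV

For λ₂ = 130.3 nm:
KE₂ = hc/λ₂ - φ = 9.5153 - 2.98 = 6.5353 eV

Change in KE:
ΔKE = KE₂ - KE₁ = 6.5353 - 2.3572 = 4.1780 eV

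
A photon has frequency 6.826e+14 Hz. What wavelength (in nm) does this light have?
439.19 nm

Using the wave equation: c = fλ

Solving for wavelength:
λ = c/f = (3×10⁸ m/s) / (6.826e+14 Hz)
λ = 439.19 nm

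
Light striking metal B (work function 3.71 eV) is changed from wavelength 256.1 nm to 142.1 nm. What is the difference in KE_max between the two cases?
3.8839 eV

Using Einstein's equation: KE_max = hc/λ - φ

For λ₁ = 256.1 nm:
KE₁ = hc/λ₁ - φ = 4.8412 - 3.71 = 1.1312 eV

For λ₂ = 142.1 nm:
KE₂ = hc/λ₂ - φ = 8.7251 - 3.71 = 5.0151 eV

Change in KE:
ΔKE = KE₂ - KE₁ = 5.0151 - 1.1312 = 3.8839 eV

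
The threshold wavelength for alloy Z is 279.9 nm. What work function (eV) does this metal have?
4.43 eV

At the threshold wavelength, photon energy equals work function:
φ = hc/λ₀

Calculating:
φ = (6.626×10⁻³⁴ J·s)(3×10⁸ m/s) / (279.9×10⁻⁹ m)
φ = 4.43 eV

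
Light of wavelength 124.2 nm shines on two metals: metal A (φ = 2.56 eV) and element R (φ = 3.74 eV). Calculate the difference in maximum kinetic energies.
1.1800 eV

Using KE_max = hc/λ - φ for each metal:

Photon energy: E = hc/λ = 9.9826 eV

For metal A (φ₁ = 2.56 eV):
KE₁ = E - φ₁ = 9.9826 - 2.56 = 7.4226 eV

For element R (φ₂ = 3.74 eV):
KE₂ = E - φ₂ = 9.9826 - 3.74 = 6.2426 eV

Difference:
ΔKE = KE₁ - KE₂ = 7.4226 - 6.2426 = 1.1800 eV

Note: The difference equals the difference in work functions: 3.74 - 2.56 = 1.18 eV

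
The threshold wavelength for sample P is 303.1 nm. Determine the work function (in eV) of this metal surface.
4.09 eV

At the threshold wavelength, photon energy equals work function:
φ = hc/λ₀

Calculating:
φ = (6.626×10⁻³⁴ J·s)(3×10⁸ m/s) / (303.1×10⁻⁹ m)
φ = 4.09 eV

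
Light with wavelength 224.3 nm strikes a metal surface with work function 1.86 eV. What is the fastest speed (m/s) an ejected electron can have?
1.1358e+06 m/s

First, find the maximum kinetic energy:
E_photon = hc/λ = 5.5276 eV
KE_max = E_photon - φ = 5.5276 - 1.86 = 3.6676 eV

Convert to Joules: KE_max = 3.6676 × 1.602×10⁻¹⁹ J = 5.8762e-19 J

Then use KE = ½mv² to find velocity:
v = √(2·KE/m) = √(2 × 5.8762e-19 J / 9.109e-31 kg)
v = 1.1358e+06 m/s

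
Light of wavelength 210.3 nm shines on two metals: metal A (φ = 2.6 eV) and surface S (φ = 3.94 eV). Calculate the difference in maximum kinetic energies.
1.3400 eV

Using KE_max = hc/λ - φ for each metal:

Photon energy: E = hc/λ = 5.8956 eV

For metal A (φ₁ = 2.6 eV):
KE₁ = E - φ₁ = 5.8956 - 2.6 = 3.2956 eV

For surface S (φ₂ = 3.94 eV):
KE₂ = E - φ₂ = 5.8956 - 3.94 = 1.9556 eV

Difference:
ΔKE = KE₁ - KE₂ = 3.2956 - 1.9556 = 1.3400 eV

Note: The difference equals the difference in work functions: 3.94 - 2.6 = 1.34 eV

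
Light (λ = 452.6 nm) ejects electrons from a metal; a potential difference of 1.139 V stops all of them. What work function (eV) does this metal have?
1.60 eV

The stopping potential gives the maximum kinetic energy: KE_max = eV_s = 1.139 eV

From Einstein's photoelectric equation: KE_max = hc/λ - φ
Rearranging: φ = hc/λ - KE_max

Calculate photon energy:
E_photon = hc/λ = (6.626×10⁻³⁴ J·s)(3×10⁸ m/s) / (452.6×10⁻⁹ m) = 2.7394 eV

Therefore:
φ = 2.7394 - 1.139 = 1.60 eV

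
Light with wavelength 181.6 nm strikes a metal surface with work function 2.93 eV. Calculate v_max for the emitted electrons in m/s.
1.1709e+06 m/s

First, find the maximum kinetic energy:
E_photon = hc/λ = 6.8273 eV
KE_max = E_photon - φ = 6.8273 - 2.93 = 3.8973 eV

Convert to Joules: KE_max = 3.8973 × 1.602×10⁻¹⁹ J = 6.2442e-19 J

Then use KE = ½mv² to find velocity:
v = √(2·KE/m) = √(2 × 6.2442e-19 J / 9.109e-31 kg)
v = 1.1709e+06 m/s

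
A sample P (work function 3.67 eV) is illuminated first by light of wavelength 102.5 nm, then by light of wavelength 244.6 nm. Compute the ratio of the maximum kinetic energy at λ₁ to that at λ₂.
6.0235

Using Einstein's equation: KE_max = hc/λ - φ

For λ₁ = 102.5 nm:
E₁ = hc/λ₁ = 12.0960 eV
KE₁ = E₁ - φ = 12.0960 - 3.67 = 8.4260 eV

For λ₂ = 244.6 nm:
E₂ = hc/λ₂ = 5.0689 eV
KE₂ = E₂ - φ = 5.0689 - 3.67 = 1.3989 eV

Ratio: KE₁/KE₂ = 8.4260/1.3989 = 6.0235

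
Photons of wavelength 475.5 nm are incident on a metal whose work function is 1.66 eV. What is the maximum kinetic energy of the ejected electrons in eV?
0.9474 eV

Using Einstein's photoelectric equation: KE_max = hf - φ = hc/λ - φ

First, calculate the photon energy:
E_photon = hc/λ = (6.626×10⁻³⁴ J·s)(3×10⁸ m/s) / (475.5×10⁻⁹ m)
E_photon = 2.6074 eV

Then, the maximum kinetic energy:
KE_max = E_photon - φ = 2.6074 eV - 1.66 eV = 0.9474 eV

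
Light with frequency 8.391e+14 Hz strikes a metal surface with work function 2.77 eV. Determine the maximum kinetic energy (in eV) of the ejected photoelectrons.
0.7002 eV

Using Einstein's photoelectric equation: KE_max = hf - φ

First, calculate the photon energy:
E_photon = hf = (6.626×10⁻³⁴ J·s)(8.391e+14 Hz)
E_photon = 3.4702 eV

Then, the maximum kinetic energy:
KE_max = E_photon - φ = 3.4702 eV - 2.77 eV = 0.7002 eV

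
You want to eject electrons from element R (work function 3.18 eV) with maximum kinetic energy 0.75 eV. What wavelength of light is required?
315.48 nm

From Einstein's equation: KE_max = hc/λ - φ

Rearranging for λ:
hc/λ = KE_max + φ
λ = hc/(KE_max + φ)

Required photon energy:
E_photon = KE_max + φ = 0.75 + 3.18 = 3.93 eV

Required wavelength:
λ = hc/E_photon = (6.626×10⁻³⁴)(3×10⁸) / (3.93 × 1.602×10⁻¹⁹)
λ = 315.48 nm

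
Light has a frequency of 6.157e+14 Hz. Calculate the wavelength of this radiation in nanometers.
486.91 nm

Using the wave equation: c = fλ

Solving for wavelength:
λ = c/f = (3×10⁸ m/s) / (6.157e+14 Hz)
λ = 486.91 nm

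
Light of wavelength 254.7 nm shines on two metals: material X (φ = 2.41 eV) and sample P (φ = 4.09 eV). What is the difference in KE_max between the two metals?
1.6800 eV

Using KE_max = hc/λ - φ for each metal:

Photon energy: E = hc/λ = 4.8679 eV

For material X (φ₁ = 2.41 eV):
KE₁ = E - φ₁ = 4.8679 - 2.41 = 2.4579 eV

For sample P (φ₂ = 4.09 eV):
KE₂ = E - φ₂ = 4.8679 - 4.09 = 0.7779 eV

Difference:
ΔKE = KE₁ - KE₂ = 2.4579 - 0.7779 = 1.6800 eV

Note: The difference equals the difference in work functions: 4.09 - 2.41 = 1.68 eV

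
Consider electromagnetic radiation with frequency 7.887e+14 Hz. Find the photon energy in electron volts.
3.2618 eV

Using E = hf:

E = hf = (6.626×10⁻³⁴ J·s)(7.887e+14 Hz)
E = 3.2618 eV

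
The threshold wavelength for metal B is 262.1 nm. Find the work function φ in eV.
4.73 eV

At the threshold wavelength, photon energy equals work function:
φ = hc/λ₀

Calculating:
φ = (6.626×10⁻³⁴ J·s)(3×10⁸ m/s) / (262.1×10⁻⁹ m)
φ = 4.73 eV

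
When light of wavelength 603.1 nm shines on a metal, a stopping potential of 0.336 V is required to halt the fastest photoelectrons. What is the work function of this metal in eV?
1.72 eV

The stopping potential gives the maximum kinetic energy: KE_max = eV_s = 0.336 eV

From Einstein's photoelectric equation: KE_max = hc/λ - φ
Rearranging: φ = hc/λ - KE_max

Calculate photon energy:
E_photon = hc/λ = (6.626×10⁻³⁴ J·s)(3×10⁸ m/s) / (603.1×10⁻⁹ m) = 2.0558 eV

Therefore:
φ = 2.0558 - 0.336 = 1.72 eV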